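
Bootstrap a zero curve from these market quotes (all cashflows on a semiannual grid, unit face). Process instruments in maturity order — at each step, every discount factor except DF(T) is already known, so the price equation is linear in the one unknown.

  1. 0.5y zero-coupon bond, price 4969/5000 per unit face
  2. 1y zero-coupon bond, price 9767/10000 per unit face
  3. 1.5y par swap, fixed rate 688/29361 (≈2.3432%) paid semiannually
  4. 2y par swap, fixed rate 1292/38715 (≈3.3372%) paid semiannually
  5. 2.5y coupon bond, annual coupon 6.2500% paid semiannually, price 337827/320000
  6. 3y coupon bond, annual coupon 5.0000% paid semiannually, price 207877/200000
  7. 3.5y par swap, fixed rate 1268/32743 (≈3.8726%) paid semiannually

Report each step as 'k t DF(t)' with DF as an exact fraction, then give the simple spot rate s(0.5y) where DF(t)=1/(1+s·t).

1 1/2 4969/5000
2 1 9767/10000
3 3/2 1207/1250
4 2 4677/5000
5 5/2 1133/1250
6 3 359/400
7 7/2 2183/2500
s(0.5y) = (1/(4969/5000) − 1)/(1/2) = 62/4969 ≈ 1.2477%

step 1 [0.5y] zero: DF = P = 4969/5000 ≈ 0.993800
step 2 [1y] zero: DF = P = 9767/10000 ≈ 0.976700
step 3 [1.5y] swap r/2=344/29361: DF=(1 − 344/29361·(0.993800+0.976700))/(1+344/29361) = 1207/1250 ≈ 0.965600
step 4 [2y] swap r/2=646/38715: DF=(1 − 646/38715·(0.993800+0.976700+0.965600))/(1+646/38715) = 4677/5000 ≈ 0.935400
step 5 [2.5y] bond c/2=1/32: DF=(337827/320000 − 1/32·(0.993800+0.976700+0.965600+0.935400))/(1+1/32) = 1133/1250 ≈ 0.906400
step 6 [3y] bond c/2=1/40: DF=(207877/200000 − 1/40·(0.993800+0.976700+0.965600+0.935400+0.906400))/(1+1/40) = 359/400 ≈ 0.897500
step 7 [3.5y] swap r/2=634/32743: DF=(1 − 634/32743·(0.993800+0.976700+0.965600+0.935400+0.906400+0.897500))/(1+634/32743) = 2183/2500 ≈ 0.873200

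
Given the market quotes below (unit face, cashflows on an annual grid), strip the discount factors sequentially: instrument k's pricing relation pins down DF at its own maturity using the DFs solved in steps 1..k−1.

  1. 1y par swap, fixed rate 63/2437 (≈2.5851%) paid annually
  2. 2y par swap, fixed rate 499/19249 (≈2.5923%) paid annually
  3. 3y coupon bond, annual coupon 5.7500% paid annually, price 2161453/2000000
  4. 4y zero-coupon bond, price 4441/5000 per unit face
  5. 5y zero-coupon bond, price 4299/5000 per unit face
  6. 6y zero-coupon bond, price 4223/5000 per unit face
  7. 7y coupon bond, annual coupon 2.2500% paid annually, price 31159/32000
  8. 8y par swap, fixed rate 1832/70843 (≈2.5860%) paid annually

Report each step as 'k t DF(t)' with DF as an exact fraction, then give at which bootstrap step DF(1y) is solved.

1 1 2437/2500
2 2 9501/10000
3 3 9173/10000
4 4 4441/5000
5 5 4299/5000
6 6 4223/5000
7 7 8327/10000
8 8 1021/1250
DF(1y) is solved at step 1

step 1 [1y] swap r/1=63/2437: DF=(1 − 63/2437·(0))/(1+63/2437) = 2437/2500 ≈ 0.974800
step 2 [2y] swap r/1=499/19249: DF=(1 − 499/19249·(0.974800))/(1+499/19249) = 9501/10000 ≈ 0.950100
step 3 [3y] bond c/1=23/400: DF=(2161453/2000000 − 23/400·(0.974800+0.950100))/(1+23/400) = 9173/10000 ≈ 0.917300
step 4 [4y] zero: DF = P = 4441/5000 ≈ 0.888200
step 5 [5y] zero: DF = P = 4299/5000 ≈ 0.859800
step 6 [6y] zero: DF = P = 4223/5000 ≈ 0.844600
step 7 [7y] bond c/1=9/400: DF=(31159/32000 − 9/400·(0.974800+0.950100+0.917300+0.888200+0.859800+0.844600))/(1+9/400) = 8327/10000 ≈ 0.832700
step 8 [8y] swap r/1=1832/70843: DF=(1 − 1832/70843·(0.974800+0.950100+0.917300+0.888200+0.859800+0.844600+0.832700))/(1+1832/70843) = 1021/1250 ≈ 0.816800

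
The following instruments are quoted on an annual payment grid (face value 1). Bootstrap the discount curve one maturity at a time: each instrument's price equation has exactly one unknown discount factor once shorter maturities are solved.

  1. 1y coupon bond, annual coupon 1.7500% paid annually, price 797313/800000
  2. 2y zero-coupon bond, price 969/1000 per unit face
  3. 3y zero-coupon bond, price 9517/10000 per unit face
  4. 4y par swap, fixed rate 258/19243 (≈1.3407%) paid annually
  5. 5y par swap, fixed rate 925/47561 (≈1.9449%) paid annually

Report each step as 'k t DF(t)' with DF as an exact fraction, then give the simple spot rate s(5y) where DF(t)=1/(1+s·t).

step 1 [1y] bond c/1=7/400: DF=(797313/800000 − 7/400·(0))/(1+7/400) = 1959/2000 ≈ 0.979500
step 2 [2y] zero: DF = P = 969/1000 ≈ 0.969000
step 3 [3y] zero: DF = P = 9517/10000 ≈ 0.951700
step 4 [4y] swap r/1=258/19243: DF=(1 − 258/19243·(0.979500+0.969000+0.951700))/(1+258/19243) = 2371/2500 ≈ 0.948400
step 5 [5y] swap r/1=925/47561: DF=(1 − 925/47561·(0.979500+0.969000+0.951700+0.948400))/(1+925/47561) = 363/400 ≈ 0.907500

1 1 1959/2000
2 2 969/1000
3 3 9517/10000
4 4 2371/2500
5 5 363/400
s(5y) = (1/(363/400) − 1)/(5) = 37/1815 ≈ 2.0386%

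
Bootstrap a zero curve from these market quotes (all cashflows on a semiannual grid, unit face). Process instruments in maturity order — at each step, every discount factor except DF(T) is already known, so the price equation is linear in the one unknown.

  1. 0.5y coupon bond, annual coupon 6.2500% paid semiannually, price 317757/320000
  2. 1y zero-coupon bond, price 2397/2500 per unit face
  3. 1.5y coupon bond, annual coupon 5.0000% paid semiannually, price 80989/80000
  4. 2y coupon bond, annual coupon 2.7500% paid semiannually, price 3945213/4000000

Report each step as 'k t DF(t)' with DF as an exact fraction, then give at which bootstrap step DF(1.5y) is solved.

1 1/2 9629/10000
2 1 2397/2500
3 3/2 588/625
4 2 9341/10000
DF(1.5y) is solved at step 3

step 1 [0.5y] bond c/2=1/32: DF=(317757/320000 − 1/32·(0))/(1+1/32) = 9629/10000 ≈ 0.962900
step 2 [1y] zero: DF = P = 2397/2500 ≈ 0.958800
step 3 [1.5y] bond c/2=1/40: DF=(80989/80000 − 1/40·(0.962900+0.958800))/(1+1/40) = 588/625 ≈ 0.940800
step 4 [2y] bond c/2=11/800: DF=(3945213/4000000 − 11/800·(0.962900+0.958800+0.940800))/(1+11/800) = 9341/10000 ≈ 0.934100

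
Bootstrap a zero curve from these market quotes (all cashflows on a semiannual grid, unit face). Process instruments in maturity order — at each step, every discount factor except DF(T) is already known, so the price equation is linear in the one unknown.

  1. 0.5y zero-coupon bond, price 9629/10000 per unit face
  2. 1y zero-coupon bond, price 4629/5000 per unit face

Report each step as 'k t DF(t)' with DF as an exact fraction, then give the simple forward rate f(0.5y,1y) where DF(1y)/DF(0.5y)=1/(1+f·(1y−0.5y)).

step 1 [0.5y] zero: DF = P = 9629/10000 ≈ 0.962900
step 2 [1y] zero: DF = P = 4629/5000 ≈ 0.925800

1 1/2 9629/10000
2 1 4629/5000
f(0.5y,1y) = ((9629/10000)/(4629/5000) − 1)/(1/2) = 371/4629 ≈ 8.0147%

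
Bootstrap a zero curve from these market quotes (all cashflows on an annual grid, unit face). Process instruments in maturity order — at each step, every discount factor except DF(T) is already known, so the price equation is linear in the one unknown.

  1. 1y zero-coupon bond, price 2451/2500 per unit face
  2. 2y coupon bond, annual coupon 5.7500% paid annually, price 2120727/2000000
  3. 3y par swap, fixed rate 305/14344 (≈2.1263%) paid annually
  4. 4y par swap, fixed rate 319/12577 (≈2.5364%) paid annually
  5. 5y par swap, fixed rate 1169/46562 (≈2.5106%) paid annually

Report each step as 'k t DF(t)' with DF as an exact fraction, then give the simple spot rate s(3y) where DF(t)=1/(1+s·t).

1 1 2451/2500
2 2 4747/5000
3 3 939/1000
4 4 9043/10000
5 5 8831/10000
s(3y) = (1/(939/1000) − 1)/(3) = 61/2817 ≈ 2.1654%

step 1 [1y] zero: DF = P = 2451/2500 ≈ 0.980400
step 2 [2y] bond c/1=23/400: DF=(2120727/2000000 − 23/400·(0.980400))/(1+23/400) = 4747/5000 ≈ 0.949400
step 3 [3y] swap r/1=305/14344: DF=(1 − 305/14344·(0.980400+0.949400))/(1+305/14344) = 939/1000 ≈ 0.939000
step 4 [4y] swap r/1=319/12577: DF=(1 − 319/12577·(0.980400+0.949400+0.939000))/(1+319/12577) = 9043/10000 ≈ 0.904300
step 5 [5y] swap r/1=1169/46562: DF=(1 − 1169/46562·(0.980400+0.949400+0.939000+0.904300))/(1+1169/46562) = 8831/10000 ≈ 0.883100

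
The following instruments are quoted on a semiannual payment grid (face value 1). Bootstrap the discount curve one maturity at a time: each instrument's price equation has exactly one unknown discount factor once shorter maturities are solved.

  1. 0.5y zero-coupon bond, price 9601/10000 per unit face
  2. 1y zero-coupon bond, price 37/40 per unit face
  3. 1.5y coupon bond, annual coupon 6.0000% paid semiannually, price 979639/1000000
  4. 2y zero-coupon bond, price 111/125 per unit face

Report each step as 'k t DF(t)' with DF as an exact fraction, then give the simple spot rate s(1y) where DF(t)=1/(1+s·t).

step 1 [0.5y] zero: DF = P = 9601/10000 ≈ 0.960100
step 2 [1y] zero: DF = P = 37/40 ≈ 0.925000
step 3 [1.5y] bond c/2=3/100: DF=(979639/1000000 − 3/100·(0.960100+0.925000))/(1+3/100) = 4481/5000 ≈ 0.896200
step 4 [2y] zero: DF = P = 111/125 ≈ 0.888000

1 1/2 9601/10000
2 1 37/40
3 3/2 4481/5000
4 2 111/125
s(1y) = (1/(37/40) − 1)/(1) = 3/37 ≈ 8.1081%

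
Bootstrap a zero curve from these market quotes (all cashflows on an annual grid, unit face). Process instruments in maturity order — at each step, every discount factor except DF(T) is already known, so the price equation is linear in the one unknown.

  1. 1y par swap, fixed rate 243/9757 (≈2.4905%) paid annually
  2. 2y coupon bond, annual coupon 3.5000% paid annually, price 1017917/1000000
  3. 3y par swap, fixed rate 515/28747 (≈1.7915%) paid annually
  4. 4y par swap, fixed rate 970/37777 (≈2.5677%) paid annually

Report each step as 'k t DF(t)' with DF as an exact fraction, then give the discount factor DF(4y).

1 1 9757/10000
2 2 1901/2000
3 3 1897/2000
4 4 903/1000
DF(4y) = 903/1000 ≈ 0.903000

step 1 [1y] swap r/1=243/9757: DF=(1 − 243/9757·(0))/(1+243/9757) = 9757/10000 ≈ 0.975700
step 2 [2y] bond c/1=7/200: DF=(1017917/1000000 − 7/200·(0.975700))/(1+7/200) = 1901/2000 ≈ 0.950500
step 3 [3y] swap r/1=515/28747: DF=(1 − 515/28747·(0.975700+0.950500))/(1+515/28747) = 1897/2000 ≈ 0.948500
step 4 [4y] swap r/1=970/37777: DF=(1 − 970/37777·(0.975700+0.950500+0.948500))/(1+970/37777) = 903/1000 ≈ 0.903000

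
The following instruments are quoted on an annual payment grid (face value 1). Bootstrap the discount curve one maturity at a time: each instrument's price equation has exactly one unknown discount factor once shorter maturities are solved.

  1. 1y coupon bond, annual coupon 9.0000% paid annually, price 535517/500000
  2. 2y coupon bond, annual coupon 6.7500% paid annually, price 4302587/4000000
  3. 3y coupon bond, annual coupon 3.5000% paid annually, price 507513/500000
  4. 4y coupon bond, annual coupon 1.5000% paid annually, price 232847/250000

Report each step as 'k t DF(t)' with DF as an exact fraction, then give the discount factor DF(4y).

step 1 [1y] bond c/1=9/100: DF=(535517/500000 − 9/100·(0))/(1+9/100) = 4913/5000 ≈ 0.982600
step 2 [2y] bond c/1=27/400: DF=(4302587/4000000 − 27/400·(0.982600))/(1+27/400) = 1891/2000 ≈ 0.945500
step 3 [3y] bond c/1=7/200: DF=(507513/500000 − 7/200·(0.982600+0.945500))/(1+7/200) = 1831/2000 ≈ 0.915500
step 4 [4y] bond c/1=3/200: DF=(232847/250000 − 3/200·(0.982600+0.945500+0.915500))/(1+3/200) = 2189/2500 ≈ 0.875600

1 1 4913/5000
2 2 1891/2000
3 3 1831/2000
4 4 2189/2500
DF(4y) = 2189/2500 ≈ 0.875600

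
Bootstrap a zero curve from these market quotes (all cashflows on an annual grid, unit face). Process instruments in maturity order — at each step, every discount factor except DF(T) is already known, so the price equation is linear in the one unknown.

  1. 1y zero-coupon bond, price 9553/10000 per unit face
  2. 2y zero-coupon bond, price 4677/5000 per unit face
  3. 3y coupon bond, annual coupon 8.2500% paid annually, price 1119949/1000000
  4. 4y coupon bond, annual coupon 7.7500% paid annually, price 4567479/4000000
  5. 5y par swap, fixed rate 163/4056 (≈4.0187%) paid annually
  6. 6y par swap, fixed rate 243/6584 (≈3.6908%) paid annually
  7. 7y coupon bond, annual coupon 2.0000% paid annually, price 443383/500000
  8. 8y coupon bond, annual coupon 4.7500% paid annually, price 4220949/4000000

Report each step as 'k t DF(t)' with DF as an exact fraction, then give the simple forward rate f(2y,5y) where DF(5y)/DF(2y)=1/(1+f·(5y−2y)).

1 1 9553/10000
2 2 4677/5000
3 3 1781/2000
4 4 8597/10000
5 5 8207/10000
6 6 1007/1250
7 7 7661/10000
8 8 3669/5000
f(2y,5y) = ((4677/5000)/(8207/10000) − 1)/(3) = 1147/24621 ≈ 4.6586%

step 1 [1y] zero: DF = P = 9553/10000 ≈ 0.955300
step 2 [2y] zero: DF = P = 4677/5000 ≈ 0.935400
step 3 [3y] bond c/1=33/400: DF=(1119949/1000000 − 33/400·(0.955300+0.935400))/(1+33/400) = 1781/2000 ≈ 0.890500
step 4 [4y] bond c/1=31/400: DF=(4567479/4000000 − 31/400·(0.955300+0.935400+0.890500))/(1+31/400) = 8597/10000 ≈ 0.859700
step 5 [5y] swap r/1=163/4056: DF=(1 − 163/4056·(0.955300+0.935400+0.890500+0.859700))/(1+163/4056) = 8207/10000 ≈ 0.820700
step 6 [6y] swap r/1=243/6584: DF=(1 − 243/6584·(0.955300+0.935400+0.890500+0.859700+0.820700))/(1+243/6584) = 1007/1250 ≈ 0.805600
step 7 [7y] bond c/1=1/50: DF=(443383/500000 − 1/50·(0.955300+0.935400+0.890500+0.859700+0.820700+0.805600))/(1+1/50) = 7661/10000 ≈ 0.766100
step 8 [8y] bond c/1=19/400: DF=(4220949/4000000 − 19/400·(0.955300+0.935400+0.890500+0.859700+0.820700+0.805600+0.766100))/(1+19/400) = 3669/5000 ≈ 0.733800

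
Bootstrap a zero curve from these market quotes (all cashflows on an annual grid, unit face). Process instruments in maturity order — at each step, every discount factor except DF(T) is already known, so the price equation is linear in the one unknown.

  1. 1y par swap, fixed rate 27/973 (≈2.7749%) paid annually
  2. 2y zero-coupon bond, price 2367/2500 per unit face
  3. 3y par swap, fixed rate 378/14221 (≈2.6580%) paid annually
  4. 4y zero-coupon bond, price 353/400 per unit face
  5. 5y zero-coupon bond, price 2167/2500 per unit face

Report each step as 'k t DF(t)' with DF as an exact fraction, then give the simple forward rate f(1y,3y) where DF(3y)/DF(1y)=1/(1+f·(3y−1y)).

step 1 [1y] swap r/1=27/973: DF=(1 − 27/973·(0))/(1+27/973) = 973/1000 ≈ 0.973000
step 2 [2y] zero: DF = P = 2367/2500 ≈ 0.946800
step 3 [3y] swap r/1=378/14221: DF=(1 − 378/14221·(0.973000+0.946800))/(1+378/14221) = 2311/2500 ≈ 0.924400
step 4 [4y] zero: DF = P = 353/400 ≈ 0.882500
step 5 [5y] zero: DF = P = 2167/2500 ≈ 0.866800

1 1 973/1000
2 2 2367/2500
3 3 2311/2500
4 4 353/400
5 5 2167/2500
f(1y,3y) = ((973/1000)/(2311/2500) − 1)/(2) = 243/9244 ≈ 2.6287%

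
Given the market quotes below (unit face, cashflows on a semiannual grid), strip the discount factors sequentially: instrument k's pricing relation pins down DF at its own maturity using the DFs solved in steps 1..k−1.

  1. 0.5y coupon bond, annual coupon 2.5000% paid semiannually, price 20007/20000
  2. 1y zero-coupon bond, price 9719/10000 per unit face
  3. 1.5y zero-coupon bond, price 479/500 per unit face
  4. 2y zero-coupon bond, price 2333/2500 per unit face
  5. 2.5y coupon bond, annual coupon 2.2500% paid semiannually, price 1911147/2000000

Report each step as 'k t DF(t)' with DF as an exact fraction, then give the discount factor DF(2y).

step 1 [0.5y] bond c/2=1/80: DF=(20007/20000 − 1/80·(0))/(1+1/80) = 247/250 ≈ 0.988000
step 2 [1y] zero: DF = P = 9719/10000 ≈ 0.971900
step 3 [1.5y] zero: DF = P = 479/500 ≈ 0.958000
step 4 [2y] zero: DF = P = 2333/2500 ≈ 0.933200
step 5 [2.5y] bond c/2=9/800: DF=(1911147/2000000 − 9/800·(0.988000+0.971900+0.958000+0.933200))/(1+9/800) = 9021/10000 ≈ 0.902100

1 1/2 247/250
2 1 9719/10000
3 3/2 479/500
4 2 2333/2500
5 5/2 9021/10000
DF(2y) = 2333/2500 ≈ 0.933200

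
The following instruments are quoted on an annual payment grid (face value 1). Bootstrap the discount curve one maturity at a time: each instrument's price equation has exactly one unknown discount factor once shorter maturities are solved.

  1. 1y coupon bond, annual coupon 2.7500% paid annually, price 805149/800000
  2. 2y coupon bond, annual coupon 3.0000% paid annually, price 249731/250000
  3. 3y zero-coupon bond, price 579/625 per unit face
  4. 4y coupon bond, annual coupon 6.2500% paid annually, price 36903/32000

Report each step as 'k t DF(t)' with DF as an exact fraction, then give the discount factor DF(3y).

step 1 [1y] bond c/1=11/400: DF=(805149/800000 − 11/400·(0))/(1+11/400) = 1959/2000 ≈ 0.979500
step 2 [2y] bond c/1=3/100: DF=(249731/250000 − 3/100·(0.979500))/(1+3/100) = 9413/10000 ≈ 0.941300
step 3 [3y] zero: DF = P = 579/625 ≈ 0.926400
step 4 [4y] bond c/1=1/16: DF=(36903/32000 − 1/16·(0.979500+0.941300+0.926400))/(1+1/16) = 9179/10000 ≈ 0.917900

1 1 1959/2000
2 2 9413/10000
3 3 579/625
4 4 9179/10000
DF(3y) = 579/625 ≈ 0.926400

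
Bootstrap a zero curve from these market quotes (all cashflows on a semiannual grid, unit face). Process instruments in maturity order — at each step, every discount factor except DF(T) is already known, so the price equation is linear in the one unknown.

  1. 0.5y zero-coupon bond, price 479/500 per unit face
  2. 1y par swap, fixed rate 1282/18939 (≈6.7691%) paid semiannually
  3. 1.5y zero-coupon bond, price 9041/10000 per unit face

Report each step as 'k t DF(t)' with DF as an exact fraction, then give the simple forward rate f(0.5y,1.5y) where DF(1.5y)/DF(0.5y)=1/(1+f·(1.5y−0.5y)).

1 1/2 479/500
2 1 9359/10000
3 3/2 9041/10000
f(0.5y,1.5y) = ((479/500)/(9041/10000) − 1)/(1) = 539/9041 ≈ 5.9617%

step 1 [0.5y] zero: DF = P = 479/500 ≈ 0.958000
step 2 [1y] swap r/2=641/18939: DF=(1 − 641/18939·(0.958000))/(1+641/18939) = 9359/10000 ≈ 0.935900
step 3 [1.5y] zero: DF = P = 9041/10000 ≈ 0.904100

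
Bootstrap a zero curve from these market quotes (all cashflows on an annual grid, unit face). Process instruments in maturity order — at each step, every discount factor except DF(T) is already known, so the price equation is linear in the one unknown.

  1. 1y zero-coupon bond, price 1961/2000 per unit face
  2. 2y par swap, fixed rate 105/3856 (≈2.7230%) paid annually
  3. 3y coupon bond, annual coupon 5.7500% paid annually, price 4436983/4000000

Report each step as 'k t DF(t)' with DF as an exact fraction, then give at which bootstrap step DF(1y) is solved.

step 1 [1y] zero: DF = P = 1961/2000 ≈ 0.980500
step 2 [2y] swap r/1=105/3856: DF=(1 − 105/3856·(0.980500))/(1+105/3856) = 379/400 ≈ 0.947500
step 3 [3y] bond c/1=23/400: DF=(4436983/4000000 − 23/400·(0.980500+0.947500))/(1+23/400) = 9441/10000 ≈ 0.944100

1 1 1961/2000
2 2 379/400
3 3 9441/10000
DF(1y) is solved at step 1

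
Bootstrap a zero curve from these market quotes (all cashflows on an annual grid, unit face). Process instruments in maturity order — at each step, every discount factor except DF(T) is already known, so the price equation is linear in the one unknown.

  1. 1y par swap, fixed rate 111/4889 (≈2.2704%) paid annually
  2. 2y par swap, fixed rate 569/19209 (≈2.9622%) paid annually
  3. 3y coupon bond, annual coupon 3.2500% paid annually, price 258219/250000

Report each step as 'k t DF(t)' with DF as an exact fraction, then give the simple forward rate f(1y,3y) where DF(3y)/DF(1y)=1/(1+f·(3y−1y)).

1 1 4889/5000
2 2 9431/10000
3 3 9399/10000
f(1y,3y) = ((4889/5000)/(9399/10000) − 1)/(2) = 379/18798 ≈ 2.0162%

step 1 [1y] swap r/1=111/4889: DF=(1 − 111/4889·(0))/(1+111/4889) = 4889/5000 ≈ 0.977800
step 2 [2y] swap r/1=569/19209: DF=(1 − 569/19209·(0.977800))/(1+569/19209) = 9431/10000 ≈ 0.943100
step 3 [3y] bond c/1=13/400: DF=(258219/250000 − 13/400·(0.977800+0.943100))/(1+13/400) = 9399/10000 ≈ 0.939900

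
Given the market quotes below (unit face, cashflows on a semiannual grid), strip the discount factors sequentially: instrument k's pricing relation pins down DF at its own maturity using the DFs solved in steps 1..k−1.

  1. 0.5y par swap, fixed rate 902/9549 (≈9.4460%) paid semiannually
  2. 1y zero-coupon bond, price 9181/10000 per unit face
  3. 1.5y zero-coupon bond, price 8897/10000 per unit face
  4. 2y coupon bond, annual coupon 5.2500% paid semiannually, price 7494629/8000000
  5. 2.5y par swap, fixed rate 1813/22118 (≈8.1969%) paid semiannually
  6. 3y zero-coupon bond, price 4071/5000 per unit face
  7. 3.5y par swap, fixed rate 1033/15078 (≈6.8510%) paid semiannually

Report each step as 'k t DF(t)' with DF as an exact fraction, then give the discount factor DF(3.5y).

1 1/2 9549/10000
2 1 9181/10000
3 3/2 8897/10000
4 2 4211/5000
5 5/2 8187/10000
6 3 4071/5000
7 7/2 3967/5000
DF(3.5y) = 3967/5000 ≈ 0.793400

step 1 [0.5y] swap r/2=451/9549: DF=(1 − 451/9549·(0))/(1+451/9549) = 9549/10000 ≈ 0.954900
step 2 [1y] zero: DF = P = 9181/10000 ≈ 0.918100
step 3 [1.5y] zero: DF = P = 8897/10000 ≈ 0.889700
step 4 [2y] bond c/2=21/800: DF=(7494629/8000000 − 21/800·(0.954900+0.918100+0.889700))/(1+21/800) = 4211/5000 ≈ 0.842200
step 5 [2.5y] swap r/2=1813/44236: DF=(1 − 1813/44236·(0.954900+0.918100+0.889700+0.842200))/(1+1813/44236) = 8187/10000 ≈ 0.818700
step 6 [3y] zero: DF = P = 4071/5000 ≈ 0.814200
step 7 [3.5y] swap r/2=1033/30156: DF=(1 − 1033/30156·(0.954900+0.918100+0.889700+0.842200+0.818700+0.814200))/(1+1033/30156) = 3967/5000 ≈ 0.793400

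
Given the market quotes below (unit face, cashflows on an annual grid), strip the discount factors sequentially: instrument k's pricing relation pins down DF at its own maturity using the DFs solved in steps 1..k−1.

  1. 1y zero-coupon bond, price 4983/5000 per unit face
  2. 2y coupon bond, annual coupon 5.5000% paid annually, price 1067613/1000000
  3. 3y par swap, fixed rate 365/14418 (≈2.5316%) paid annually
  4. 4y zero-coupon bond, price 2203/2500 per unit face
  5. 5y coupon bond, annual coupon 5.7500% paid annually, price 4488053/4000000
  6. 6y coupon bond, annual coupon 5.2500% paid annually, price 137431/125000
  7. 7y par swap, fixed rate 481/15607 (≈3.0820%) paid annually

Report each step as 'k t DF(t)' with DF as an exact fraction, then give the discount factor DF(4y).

step 1 [1y] zero: DF = P = 4983/5000 ≈ 0.996600
step 2 [2y] bond c/1=11/200: DF=(1067613/1000000 − 11/200·(0.996600))/(1+11/200) = 24/25 ≈ 0.960000
step 3 [3y] swap r/1=365/14418: DF=(1 − 365/14418·(0.996600+0.960000))/(1+365/14418) = 927/1000 ≈ 0.927000
step 4 [4y] zero: DF = P = 2203/2500 ≈ 0.881200
step 5 [5y] bond c/1=23/400: DF=(4488053/4000000 − 23/400·(0.996600+0.960000+0.927000+0.881200))/(1+23/400) = 8563/10000 ≈ 0.856300
step 6 [6y] bond c/1=21/400: DF=(137431/125000 − 21/400·(0.996600+0.960000+0.927000+0.881200+0.856300))/(1+21/400) = 8141/10000 ≈ 0.814100
step 7 [7y] swap r/1=481/15607: DF=(1 − 481/15607·(0.996600+0.960000+0.927000+0.881200+0.856300+0.814100))/(1+481/15607) = 2019/2500 ≈ 0.807600

1 1 4983/5000
2 2 24/25
3 3 927/1000
4 4 2203/2500
5 5 8563/10000
6 6 8141/10000
7 7 2019/2500
DF(4y) = 2203/2500 ≈ 0.881200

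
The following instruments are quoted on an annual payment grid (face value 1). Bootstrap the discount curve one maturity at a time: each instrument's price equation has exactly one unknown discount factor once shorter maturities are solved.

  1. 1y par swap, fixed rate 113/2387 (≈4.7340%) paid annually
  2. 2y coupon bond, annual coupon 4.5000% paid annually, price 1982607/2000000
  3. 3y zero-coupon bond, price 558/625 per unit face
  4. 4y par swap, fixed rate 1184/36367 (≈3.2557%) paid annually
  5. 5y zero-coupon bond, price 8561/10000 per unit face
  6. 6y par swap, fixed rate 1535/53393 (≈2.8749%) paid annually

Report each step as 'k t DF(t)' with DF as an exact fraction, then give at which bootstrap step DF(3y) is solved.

step 1 [1y] swap r/1=113/2387: DF=(1 − 113/2387·(0))/(1+113/2387) = 2387/2500 ≈ 0.954800
step 2 [2y] bond c/1=9/200: DF=(1982607/2000000 − 9/200·(0.954800))/(1+9/200) = 363/400 ≈ 0.907500
step 3 [3y] zero: DF = P = 558/625 ≈ 0.892800
step 4 [4y] swap r/1=1184/36367: DF=(1 − 1184/36367·(0.954800+0.907500+0.892800))/(1+1184/36367) = 551/625 ≈ 0.881600
step 5 [5y] zero: DF = P = 8561/10000 ≈ 0.856100
step 6 [6y] swap r/1=1535/53393: DF=(1 − 1535/53393·(0.954800+0.907500+0.892800+0.881600+0.856100))/(1+1535/53393) = 1693/2000 ≈ 0.846500

1 1 2387/2500
2 2 363/400
3 3 558/625
4 4 551/625
5 5 8561/10000
6 6 1693/2000
DF(3y) is solved at step 3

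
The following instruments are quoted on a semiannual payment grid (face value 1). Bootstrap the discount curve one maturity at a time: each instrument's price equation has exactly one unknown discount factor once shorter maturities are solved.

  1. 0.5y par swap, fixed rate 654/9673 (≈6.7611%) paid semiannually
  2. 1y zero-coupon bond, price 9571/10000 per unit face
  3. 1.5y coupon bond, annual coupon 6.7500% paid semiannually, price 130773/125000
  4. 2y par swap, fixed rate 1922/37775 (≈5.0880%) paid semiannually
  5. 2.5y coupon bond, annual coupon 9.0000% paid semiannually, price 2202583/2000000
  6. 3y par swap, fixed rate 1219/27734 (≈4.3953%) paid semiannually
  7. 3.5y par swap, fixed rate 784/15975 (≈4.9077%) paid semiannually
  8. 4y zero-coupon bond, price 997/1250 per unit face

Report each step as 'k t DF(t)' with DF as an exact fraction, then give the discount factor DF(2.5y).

1 1/2 9673/10000
2 1 9571/10000
3 3/2 2373/2500
4 2 9039/10000
5 5/2 557/625
6 3 8781/10000
7 7/2 527/625
8 4 997/1250
DF(2.5y) = 557/625 ≈ 0.891200

step 1 [0.5y] swap r/2=327/9673: DF=(1 − 327/9673·(0))/(1+327/9673) = 9673/10000 ≈ 0.967300
step 2 [1y] zero: DF = P = 9571/10000 ≈ 0.957100
step 3 [1.5y] bond c/2=27/800: DF=(130773/125000 − 27/800·(0.967300+0.957100))/(1+27/800) = 2373/2500 ≈ 0.949200
step 4 [2y] swap r/2=961/37775: DF=(1 − 961/37775·(0.967300+0.957100+0.949200))/(1+961/37775) = 9039/10000 ≈ 0.903900
step 5 [2.5y] bond c/2=9/200: DF=(2202583/2000000 − 9/200·(0.967300+0.957100+0.949200+0.903900))/(1+9/200) = 557/625 ≈ 0.891200
step 6 [3y] swap r/2=1219/55468: DF=(1 − 1219/55468·(0.967300+0.957100+0.949200+0.903900+0.891200))/(1+1219/55468) = 8781/10000 ≈ 0.878100
step 7 [3.5y] swap r/2=392/15975: DF=(1 − 392/15975·(0.967300+0.957100+0.949200+0.903900+0.891200+0.878100))/(1+392/15975) = 527/625 ≈ 0.843200
step 8 [4y] zero: DF = P = 997/1250 ≈ 0.797600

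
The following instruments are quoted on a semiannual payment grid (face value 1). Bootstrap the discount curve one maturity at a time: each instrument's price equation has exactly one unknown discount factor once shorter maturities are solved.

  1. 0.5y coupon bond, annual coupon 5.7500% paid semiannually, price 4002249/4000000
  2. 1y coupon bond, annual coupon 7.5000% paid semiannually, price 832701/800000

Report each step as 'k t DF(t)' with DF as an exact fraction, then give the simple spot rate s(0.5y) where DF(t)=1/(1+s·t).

step 1 [0.5y] bond c/2=23/800: DF=(4002249/4000000 − 23/800·(0))/(1+23/800) = 4863/5000 ≈ 0.972600
step 2 [1y] bond c/2=3/80: DF=(832701/800000 − 3/80·(0.972600))/(1+3/80) = 9681/10000 ≈ 0.968100

1 1/2 4863/5000
2 1 9681/10000
s(0.5y) = (1/(4863/5000) − 1)/(1/2) = 274/4863 ≈ 5.6344%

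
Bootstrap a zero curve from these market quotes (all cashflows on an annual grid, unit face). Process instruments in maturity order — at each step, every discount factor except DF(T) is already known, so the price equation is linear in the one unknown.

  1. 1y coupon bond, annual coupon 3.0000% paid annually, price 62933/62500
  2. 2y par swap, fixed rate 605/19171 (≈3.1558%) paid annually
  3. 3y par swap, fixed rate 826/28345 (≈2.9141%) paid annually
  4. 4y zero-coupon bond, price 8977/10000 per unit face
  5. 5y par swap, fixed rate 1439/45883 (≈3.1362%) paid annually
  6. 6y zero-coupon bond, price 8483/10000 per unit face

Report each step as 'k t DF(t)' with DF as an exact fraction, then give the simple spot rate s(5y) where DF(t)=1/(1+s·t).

1 1 611/625
2 2 1879/2000
3 3 4587/5000
4 4 8977/10000
5 5 8561/10000
6 6 8483/10000
s(5y) = (1/(8561/10000) − 1)/(5) = 1439/42805 ≈ 3.3618%

step 1 [1y] bond c/1=3/100: DF=(62933/62500 − 3/100·(0))/(1+3/100) = 611/625 ≈ 0.977600
step 2 [2y] swap r/1=605/19171: DF=(1 − 605/19171·(0.977600))/(1+605/19171) = 1879/2000 ≈ 0.939500
step 3 [3y] swap r/1=826/28345: DF=(1 − 826/28345·(0.977600+0.939500))/(1+826/28345) = 4587/5000 ≈ 0.917400
step 4 [4y] zero: DF = P = 8977/10000 ≈ 0.897700
step 5 [5y] swap r/1=1439/45883: DF=(1 − 1439/45883·(0.977600+0.939500+0.917400+0.897700))/(1+1439/45883) = 8561/10000 ≈ 0.856100
step 6 [6y] zero: DF = P = 8483/10000 ≈ 0.848300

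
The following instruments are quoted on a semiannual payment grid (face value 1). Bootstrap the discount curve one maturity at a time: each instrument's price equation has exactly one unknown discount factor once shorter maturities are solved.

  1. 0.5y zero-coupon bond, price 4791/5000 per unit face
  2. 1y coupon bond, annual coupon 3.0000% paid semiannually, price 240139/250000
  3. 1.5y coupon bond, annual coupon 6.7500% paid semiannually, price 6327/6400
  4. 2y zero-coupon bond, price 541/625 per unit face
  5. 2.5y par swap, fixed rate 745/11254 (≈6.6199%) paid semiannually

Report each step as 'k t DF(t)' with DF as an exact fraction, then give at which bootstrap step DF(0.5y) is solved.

step 1 [0.5y] zero: DF = P = 4791/5000 ≈ 0.958200
step 2 [1y] bond c/2=3/200: DF=(240139/250000 − 3/200·(0.958200))/(1+3/200) = 4661/5000 ≈ 0.932200
step 3 [1.5y] bond c/2=27/800: DF=(6327/6400 − 27/800·(0.958200+0.932200))/(1+27/800) = 4473/5000 ≈ 0.894600
step 4 [2y] zero: DF = P = 541/625 ≈ 0.865600
step 5 [2.5y] swap r/2=745/22508: DF=(1 − 745/22508·(0.958200+0.932200+0.894600+0.865600))/(1+745/22508) = 851/1000 ≈ 0.851000

1 1/2 4791/5000
2 1 4661/5000
3 3/2 4473/5000
4 2 541/625
5 5/2 851/1000
DF(0.5y) is solved at step 1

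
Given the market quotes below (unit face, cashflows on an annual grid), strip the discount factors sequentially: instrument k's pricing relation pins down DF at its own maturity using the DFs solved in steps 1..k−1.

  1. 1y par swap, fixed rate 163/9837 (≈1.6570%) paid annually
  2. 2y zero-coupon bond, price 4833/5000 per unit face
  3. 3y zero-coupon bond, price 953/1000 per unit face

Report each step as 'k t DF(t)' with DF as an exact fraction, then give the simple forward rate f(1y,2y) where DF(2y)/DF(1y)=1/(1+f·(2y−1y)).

step 1 [1y] swap r/1=163/9837: DF=(1 − 163/9837·(0))/(1+163/9837) = 9837/10000 ≈ 0.983700
step 2 [2y] zero: DF = P = 4833/5000 ≈ 0.966600
step 3 [3y] zero: DF = P = 953/1000 ≈ 0.953000

1 1 9837/10000
2 2 4833/5000
3 3 953/1000
f(1y,2y) = ((9837/10000)/(4833/5000) − 1)/(1) = 19/1074 ≈ 1.7691%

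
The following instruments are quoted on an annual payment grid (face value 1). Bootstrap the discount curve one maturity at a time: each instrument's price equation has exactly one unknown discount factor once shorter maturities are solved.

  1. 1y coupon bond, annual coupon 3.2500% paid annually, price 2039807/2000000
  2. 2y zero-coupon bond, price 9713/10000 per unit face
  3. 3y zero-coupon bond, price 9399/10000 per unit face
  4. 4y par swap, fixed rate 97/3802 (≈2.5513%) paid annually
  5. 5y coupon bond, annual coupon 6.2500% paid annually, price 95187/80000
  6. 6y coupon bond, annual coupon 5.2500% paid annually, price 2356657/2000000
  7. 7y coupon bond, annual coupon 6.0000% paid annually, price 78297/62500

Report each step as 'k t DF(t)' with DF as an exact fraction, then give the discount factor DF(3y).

step 1 [1y] bond c/1=13/400: DF=(2039807/2000000 − 13/400·(0))/(1+13/400) = 4939/5000 ≈ 0.987800
step 2 [2y] zero: DF = P = 9713/10000 ≈ 0.971300
step 3 [3y] zero: DF = P = 9399/10000 ≈ 0.939900
step 4 [4y] swap r/1=97/3802: DF=(1 − 97/3802·(0.987800+0.971300+0.939900))/(1+97/3802) = 903/1000 ≈ 0.903000
step 5 [5y] bond c/1=1/16: DF=(95187/80000 − 1/16·(0.987800+0.971300+0.939900+0.903000))/(1+1/16) = 4481/5000 ≈ 0.896200
step 6 [6y] bond c/1=21/400: DF=(2356657/2000000 − 21/400·(0.987800+0.971300+0.939900+0.903000+0.896200))/(1+21/400) = 2213/2500 ≈ 0.885200
step 7 [7y] bond c/1=3/50: DF=(78297/62500 − 3/50·(0.987800+0.971300+0.939900+0.903000+0.896200+0.885200))/(1+3/50) = 4329/5000 ≈ 0.865800

1 1 4939/5000
2 2 9713/10000
3 3 9399/10000
4 4 903/1000
5 5 4481/5000
6 6 2213/2500
7 7 4329/5000
DF(3y) = 9399/10000 ≈ 0.939900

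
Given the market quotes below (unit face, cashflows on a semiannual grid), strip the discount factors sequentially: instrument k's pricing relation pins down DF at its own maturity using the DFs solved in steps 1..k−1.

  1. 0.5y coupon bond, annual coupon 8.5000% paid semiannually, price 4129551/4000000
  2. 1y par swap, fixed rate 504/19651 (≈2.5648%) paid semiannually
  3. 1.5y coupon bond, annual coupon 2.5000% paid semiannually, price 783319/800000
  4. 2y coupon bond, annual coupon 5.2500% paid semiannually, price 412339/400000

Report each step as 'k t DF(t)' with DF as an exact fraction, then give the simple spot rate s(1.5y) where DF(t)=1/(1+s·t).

step 1 [0.5y] bond c/2=17/400: DF=(4129551/4000000 − 17/400·(0))/(1+17/400) = 9903/10000 ≈ 0.990300
step 2 [1y] swap r/2=252/19651: DF=(1 − 252/19651·(0.990300))/(1+252/19651) = 2437/2500 ≈ 0.974800
step 3 [1.5y] bond c/2=1/80: DF=(783319/800000 − 1/80·(0.990300+0.974800))/(1+1/80) = 2357/2500 ≈ 0.942800
step 4 [2y] bond c/2=21/800: DF=(412339/400000 − 21/800·(0.990300+0.974800+0.942800))/(1+21/800) = 9301/10000 ≈ 0.930100

1 1/2 9903/10000
2 1 2437/2500
3 3/2 2357/2500
4 2 9301/10000
s(1.5y) = (1/(2357/2500) − 1)/(3/2) = 286/7071 ≈ 4.0447%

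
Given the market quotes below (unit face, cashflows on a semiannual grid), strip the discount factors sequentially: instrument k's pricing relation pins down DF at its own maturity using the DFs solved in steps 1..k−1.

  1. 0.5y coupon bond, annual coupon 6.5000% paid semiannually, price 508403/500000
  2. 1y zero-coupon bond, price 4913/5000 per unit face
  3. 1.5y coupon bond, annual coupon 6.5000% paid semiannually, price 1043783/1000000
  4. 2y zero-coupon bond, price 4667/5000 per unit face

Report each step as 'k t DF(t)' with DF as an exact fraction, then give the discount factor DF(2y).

step 1 [0.5y] bond c/2=13/400: DF=(508403/500000 − 13/400·(0))/(1+13/400) = 1231/1250 ≈ 0.984800
step 2 [1y] zero: DF = P = 4913/5000 ≈ 0.982600
step 3 [1.5y] bond c/2=13/400: DF=(1043783/1000000 − 13/400·(0.984800+0.982600))/(1+13/400) = 949/1000 ≈ 0.949000
step 4 [2y] zero: DF = P = 4667/5000 ≈ 0.933400

1 1/2 1231/1250
2 1 4913/5000
3 3/2 949/1000
4 2 4667/5000
DF(2y) = 4667/5000 ≈ 0.933400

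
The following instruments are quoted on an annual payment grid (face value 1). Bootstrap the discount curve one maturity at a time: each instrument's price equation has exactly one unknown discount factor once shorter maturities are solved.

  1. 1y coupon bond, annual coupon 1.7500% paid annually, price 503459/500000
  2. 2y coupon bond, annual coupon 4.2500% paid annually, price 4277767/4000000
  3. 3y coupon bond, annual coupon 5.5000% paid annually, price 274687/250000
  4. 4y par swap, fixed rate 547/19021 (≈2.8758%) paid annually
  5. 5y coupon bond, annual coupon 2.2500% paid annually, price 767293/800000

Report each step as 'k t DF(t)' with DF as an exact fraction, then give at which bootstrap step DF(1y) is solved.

step 1 [1y] bond c/1=7/400: DF=(503459/500000 − 7/400·(0))/(1+7/400) = 1237/1250 ≈ 0.989600
step 2 [2y] bond c/1=17/400: DF=(4277767/4000000 − 17/400·(0.989600))/(1+17/400) = 1971/2000 ≈ 0.985500
step 3 [3y] bond c/1=11/200: DF=(274687/250000 − 11/200·(0.989600+0.985500))/(1+11/200) = 1877/2000 ≈ 0.938500
step 4 [4y] swap r/1=547/19021: DF=(1 − 547/19021·(0.989600+0.985500+0.938500))/(1+547/19021) = 4453/5000 ≈ 0.890600
step 5 [5y] bond c/1=9/400: DF=(767293/800000 − 9/400·(0.989600+0.985500+0.938500+0.890600))/(1+9/400) = 8543/10000 ≈ 0.854300

1 1 1237/1250
2 2 1971/2000
3 3 1877/2000
4 4 4453/5000
5 5 8543/10000
DF(1y) is solved at step 1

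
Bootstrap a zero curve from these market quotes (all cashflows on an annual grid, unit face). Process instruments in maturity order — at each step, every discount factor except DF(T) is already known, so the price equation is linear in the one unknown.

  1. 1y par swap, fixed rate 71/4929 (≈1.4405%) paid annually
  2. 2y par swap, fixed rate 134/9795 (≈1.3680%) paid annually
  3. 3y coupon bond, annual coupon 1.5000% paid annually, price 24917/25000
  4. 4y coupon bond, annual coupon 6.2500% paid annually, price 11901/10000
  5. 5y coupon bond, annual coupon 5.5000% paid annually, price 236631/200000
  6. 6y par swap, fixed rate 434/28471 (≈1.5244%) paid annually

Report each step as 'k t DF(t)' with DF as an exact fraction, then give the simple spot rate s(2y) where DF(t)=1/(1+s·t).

step 1 [1y] swap r/1=71/4929: DF=(1 − 71/4929·(0))/(1+71/4929) = 4929/5000 ≈ 0.985800
step 2 [2y] swap r/1=134/9795: DF=(1 − 134/9795·(0.985800))/(1+134/9795) = 2433/2500 ≈ 0.973200
step 3 [3y] bond c/1=3/200: DF=(24917/25000 − 3/200·(0.985800+0.973200))/(1+3/200) = 953/1000 ≈ 0.953000
step 4 [4y] bond c/1=1/16: DF=(11901/10000 − 1/16·(0.985800+0.973200+0.953000))/(1+1/16) = 593/625 ≈ 0.948800
step 5 [5y] bond c/1=11/200: DF=(236631/200000 − 11/200·(0.985800+0.973200+0.953000+0.948800))/(1+11/200) = 4601/5000 ≈ 0.920200
step 6 [6y] swap r/1=434/28471: DF=(1 − 434/28471·(0.985800+0.973200+0.953000+0.948800+0.920200))/(1+434/28471) = 2283/2500 ≈ 0.913200

1 1 4929/5000
2 2 2433/2500
3 3 953/1000
4 4 593/625
5 5 4601/5000
6 6 2283/2500
s(2y) = (1/(2433/2500) − 1)/(2) = 67/4866 ≈ 1.3769%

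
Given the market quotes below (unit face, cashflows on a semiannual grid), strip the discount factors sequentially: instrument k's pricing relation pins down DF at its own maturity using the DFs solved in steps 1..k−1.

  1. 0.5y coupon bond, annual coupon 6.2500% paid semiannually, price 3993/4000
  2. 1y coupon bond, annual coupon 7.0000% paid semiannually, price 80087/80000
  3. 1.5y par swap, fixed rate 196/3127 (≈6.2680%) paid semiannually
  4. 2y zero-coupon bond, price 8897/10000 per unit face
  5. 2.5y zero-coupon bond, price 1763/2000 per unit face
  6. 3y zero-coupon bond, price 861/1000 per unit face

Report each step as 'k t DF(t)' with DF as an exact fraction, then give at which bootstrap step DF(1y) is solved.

step 1 [0.5y] bond c/2=1/32: DF=(3993/4000 − 1/32·(0))/(1+1/32) = 121/125 ≈ 0.968000
step 2 [1y] bond c/2=7/200: DF=(80087/80000 − 7/200·(0.968000))/(1+7/200) = 1869/2000 ≈ 0.934500
step 3 [1.5y] swap r/2=98/3127: DF=(1 − 98/3127·(0.968000+0.934500))/(1+98/3127) = 4559/5000 ≈ 0.911800
step 4 [2y] zero: DF = P = 8897/10000 ≈ 0.889700
step 5 [2.5y] zero: DF = P = 1763/2000 ≈ 0.881500
step 6 [3y] zero: DF = P = 861/1000 ≈ 0.861000

1 1/2 121/125
2 1 1869/2000
3 3/2 4559/5000
4 2 8897/10000
5 5/2 1763/2000
6 3 861/1000
DF(1y) is solved at step 2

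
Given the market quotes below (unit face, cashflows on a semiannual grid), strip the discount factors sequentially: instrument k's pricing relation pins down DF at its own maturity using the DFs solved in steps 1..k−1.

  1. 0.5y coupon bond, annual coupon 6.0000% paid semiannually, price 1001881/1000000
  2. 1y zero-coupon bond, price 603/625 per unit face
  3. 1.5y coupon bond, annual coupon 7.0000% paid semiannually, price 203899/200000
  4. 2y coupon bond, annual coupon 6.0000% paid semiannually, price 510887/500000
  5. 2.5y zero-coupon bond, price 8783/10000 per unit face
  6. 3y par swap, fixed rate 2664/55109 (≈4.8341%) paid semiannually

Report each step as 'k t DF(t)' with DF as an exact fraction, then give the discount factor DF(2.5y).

step 1 [0.5y] bond c/2=3/100: DF=(1001881/1000000 − 3/100·(0))/(1+3/100) = 9727/10000 ≈ 0.972700
step 2 [1y] zero: DF = P = 603/625 ≈ 0.964800
step 3 [1.5y] bond c/2=7/200: DF=(203899/200000 − 7/200·(0.972700+0.964800))/(1+7/200) = 1839/2000 ≈ 0.919500
step 4 [2y] bond c/2=3/100: DF=(510887/500000 − 3/100·(0.972700+0.964800+0.919500))/(1+3/100) = 568/625 ≈ 0.908800
step 5 [2.5y] zero: DF = P = 8783/10000 ≈ 0.878300
step 6 [3y] swap r/2=1332/55109: DF=(1 − 1332/55109·(0.972700+0.964800+0.919500+0.908800+0.878300))/(1+1332/55109) = 2167/2500 ≈ 0.866800

1 1/2 9727/10000
2 1 603/625
3 3/2 1839/2000
4 2 568/625
5 5/2 8783/10000
6 3 2167/2500
DF(2.5y) = 8783/10000 ≈ 0.878300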